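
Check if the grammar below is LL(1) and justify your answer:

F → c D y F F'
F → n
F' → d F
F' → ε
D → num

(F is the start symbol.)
A grammar is LL(1) if for each non-terminal N with multiple productions, the predict sets of those productions are pairwise disjoint, where PREDICT(N → α) = (FIRST(α) \ {ε}) ∪ (FOLLOW(N) if α ⇒* ε).

Relevant sets:
  FOLLOW(F') = { $, 'd' }

For F:
  PREDICT(F → c D y F F') = { 'c' }
  PREDICT(F → n) = { 'n' }
For F':
  PREDICT(F' → d F) = { 'd' }
  PREDICT(F' → ε) = { $, 'd' }
D has a single production, so nothing to check there.

Conflict found: Predict set conflict for F': { 'd' }
The grammar is NOT LL(1).

Answer: No. Predict set conflict for F': { 'd' }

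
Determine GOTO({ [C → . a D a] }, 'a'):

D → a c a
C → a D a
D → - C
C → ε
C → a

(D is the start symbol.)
{ [C → a . D a], [D → . - C], [D → . a c a] }

GOTO(I, 'a') = CLOSURE({ [A → αX.β] : [A → α.Xβ] ∈ I, X = 'a' })

Items with dot before 'a', with the dot advanced:
  [C → . a D a] → [C → a . D a]
Closure of the advanced items:
  [C → a . D a] has the dot before D: add [D → . a c a], [D → . - C]

GOTO = { [C → a . D a], [D → . - C], [D → . a c a] }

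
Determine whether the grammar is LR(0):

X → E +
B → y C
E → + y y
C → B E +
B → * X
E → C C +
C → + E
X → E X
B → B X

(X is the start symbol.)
No. Shift-reduce conflict between [X → E + .] and [B → . * X]

A grammar is LR(0) if no state in the canonical LR(0) collection has:
  - both a shift item (dot before a terminal) and a complete item (shift-reduce conflict), or
  - two or more complete items (reduce-reduce conflict; the accept item [X' → X .] counts as a complete item here).

Augment with X' → X and build the canonical LR(0) collection (I0 = CLOSURE({[X' → . X]}), then GOTO on every symbol after a dot until no new states appear). It has 21 states:
  I0: { [B → . * X], [B → . B X], [B → . y C], [C → . + E], [C → . B E +], [E → . + y y], [E → . C C +], [X → . E +], [X → . E X], [X' → . X] }  — shift
  I1: { [B → * . X], [B → . * X], [B → . B X], [B → . y C], [C → . + E], [C → . B E +], [E → . + y y], [E → . C C +], [X → . E +], [X → . E X] }  — shift
  I2: { [B → . * X], [B → . B X], [B → . y C], [C → + . E], [C → . + E], [C → . B E +], [E → + . y y], [E → . + y y], [E → . C C +] }  — shift
  I3: { [B → . * X], [B → . B X], [B → . y C], [B → B . X], [C → . + E], [C → . B E +], [C → B . E +], [E → . + y y], [E → . C C +], [X → . E +], [X → . E X] }  — shift
  I4: { [B → . * X], [B → . B X], [B → . y C], [C → . + E], [C → . B E +], [E → C . C +] }  — shift
  I5: { [B → . * X], [B → . B X], [B → . y C], [C → . + E], [C → . B E +], [E → . + y y], [E → . C C +], [X → . E +], [X → . E X], [X → E . +], [X → E . X] }  — shift
  I6: { [X' → X .] }  — accept
  I7: { [B → . * X], [B → . B X], [B → . y C], [B → y . C], [C → . + E], [C → . B E +] }  — shift
  I8: { [B → . * X], [B → . B X], [B → . y C], [C → + . E], [C → . + E], [C → . B E +], [E → . + y y], [E → . C C +] }  — shift
  I9: { [B → y C .] }  — reduce
  I10: { [C → + E .] }  — reduce
  I11: { [B → . * X], [B → . B X], [B → . y C], [C → + . E], [C → . + E], [C → . B E +], [E → + . y y], [E → . + y y], [E → . C C +], [X → E + .] }  — shift, reduce
  I12: { [X → E X .] }  — reduce
  I13: { [B → . * X], [B → . B X], [B → . y C], [B → y . C], [C → . + E], [C → . B E +], [E → + y . y] }  — shift
  I14: { [B → . * X], [B → . B X], [B → . y C], [B → y . C], [C → . + E], [C → . B E +], [E → + y y .] }  — shift, reduce
  I15: { [E → C C . +] }  — shift
  I16: { [E → C C + .] }  — reduce
  I17: { [B → . * X], [B → . B X], [B → . y C], [C → . + E], [C → . B E +], [C → B E . +], [E → . + y y], [E → . C C +], [X → . E +], [X → . E X], [X → E . +], [X → E . X] }  — shift
  I18: { [B → B X .] }  — reduce
  I19: { [B → . * X], [B → . B X], [B → . y C], [C → + . E], [C → . + E], [C → . B E +], [C → B E + .], [E → + . y y], [E → . + y y], [E → . C C +], [X → E + .] }  — shift, 2 reduces
  I20: { [B → * X .] }  — reduce

Conflict in state I11:
  Shift-reduce conflict between [X → E + .] and [B → . * X]
So the grammar is NOT LR(0).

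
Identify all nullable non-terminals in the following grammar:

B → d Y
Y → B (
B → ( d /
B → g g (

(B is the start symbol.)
A non-terminal is nullable if it can derive ε (the empty string): either it has an ε-production, or it has a production whose right-hand side consists entirely of nullable non-terminals.

There are no ε-productions, so no non-terminal can derive ε.
No non-terminals are nullable.

Answer: None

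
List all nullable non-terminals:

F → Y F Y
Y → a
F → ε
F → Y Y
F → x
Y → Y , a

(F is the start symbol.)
{ 'F' }

A non-terminal is nullable if it can derive ε (the empty string): either it has an ε-production, or it has a production whose right-hand side consists entirely of nullable non-terminals.

ε-productions: F → ε
So F is immediately nullable.
No further non-terminal can be added: every production for the remaining non-terminals contains a terminal or a non-nullable non-terminal.
Nullable = { 'F' }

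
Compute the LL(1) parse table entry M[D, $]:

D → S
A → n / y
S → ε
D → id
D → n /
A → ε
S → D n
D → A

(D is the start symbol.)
D → S, D → A

To find M[D, $], we find productions for D where $ is in the predict set (PREDICT(N → α) = (FIRST(α) \ {ε}) ∪ (FOLLOW(N) if α ⇒* ε)).

Relevant sets:
  FIRST(S) = { 'id', 'n', ε }
  FIRST(A) = { 'n', ε }
  FOLLOW(D) = { $, 'n' }

D → S: PREDICT = { $, 'id', 'n' }
  $ is in predict set, so this production goes in M[D, $]
D → id: PREDICT = { 'id' }
D → n /: PREDICT = { 'n' }
D → A: PREDICT = { $, 'n' }
  $ is in predict set, so this production goes in M[D, $]

M[D, $] = D → S, D → A  (a multiply-defined cell — the grammar is not LL(1))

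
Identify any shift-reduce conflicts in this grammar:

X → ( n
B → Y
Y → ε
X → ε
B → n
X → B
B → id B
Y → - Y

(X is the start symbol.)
A shift-reduce conflict occurs when an LR(0) state has both:
  - a complete (reduce) item [A → α .] (dot at the end), and
  - a shift item [B → β . c γ] (dot before a terminal).

Augment with X' → X and build the canonical LR(0) collection (I0 = CLOSURE({[X' → . X]}), then GOTO on every symbol after a dot until no new states appear). It has 11 states:
  I0: { [B → . Y], [B → . id B], [B → . n], [X → . ( n], [X → . B], [X → .], [X' → . X], [Y → . - Y], [Y → .] }  — shift, 2 reduces
  I1: { [X → ( . n] }  — shift
  I2: { [Y → - . Y], [Y → . - Y], [Y → .] }  — shift, reduce
  I3: { [X → B .] }  — reduce
  I4: { [X' → X .] }  — accept
  I5: { [B → Y .] }  — reduce
  I6: { [B → . Y], [B → . id B], [B → . n], [B → id . B], [Y → . - Y], [Y → .] }  — shift, reduce
  I7: { [B → n .] }  — reduce
  I8: { [B → id B .] }  — reduce
  I9: { [Y → - Y .] }  — reduce
  I10: { [X → ( n .] }  — reduce

I0 contains reduce items [X → .], [Y → .] and shift items [B → . id B], [B → . n], [X → . ( n], [Y → . - Y] — shift-reduce conflict.
I2 contains reduce item [Y → .] and shift item [Y → . - Y] — shift-reduce conflict.
I6 contains reduce item [Y → .] and shift items [B → . id B], [B → . n], [Y → . - Y] — shift-reduce conflict.

Answer: Yes — I0: [X → .] vs [B → . id B]; I2: [Y → .] vs [Y → . - Y]; I6: [Y → .] vs [B → . id B]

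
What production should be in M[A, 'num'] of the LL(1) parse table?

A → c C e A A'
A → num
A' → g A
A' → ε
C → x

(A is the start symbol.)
To find M[A, 'num'], we find productions for A where 'num' is in the predict set (PREDICT(N → α) = (FIRST(α) \ {ε}) ∪ (FOLLOW(N) if α ⇒* ε)).

A → c C e A A': PREDICT = { 'c' }
A → num: PREDICT = { 'num' }
  'num' is in predict set, so this production goes in M[A, 'num']

M[A, 'num'] = A → num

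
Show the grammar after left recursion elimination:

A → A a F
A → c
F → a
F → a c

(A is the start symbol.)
A → c A'
A' → a F A'
A' → ε
F → a
F → a c

A is directly left-recursive. The standard transformation for
  A → A α₁ | ... | A α_m | β₁ | ... | β_n
is
  A  → β₁ A' | ... | β_n A'
  A' → α₁ A' | ... | α_m A' | ε

A → c becomes A → c A'
A → A a F becomes A' → a F A'
Add A' → ε

Productions for other non-terminals are unchanged:
  F → a
  F → a c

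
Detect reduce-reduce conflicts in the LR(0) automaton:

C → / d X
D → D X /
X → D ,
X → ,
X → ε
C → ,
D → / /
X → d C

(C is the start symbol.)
A reduce-reduce conflict occurs when an LR(0) state has two complete items [A → α .] and [B → β .] — both call for a reduction, and with no lookahead the parser cannot choose between them.

Augment with C' → C and build the canonical LR(0) collection (I0 = CLOSURE({[C' → . C]}), then GOTO on every symbol after a dot until no new states appear). It has 15 states:
  I0: { [C → . ,], [C → . / d X], [C' → . C] }  — shift
  I1: { [C → , .] }  — reduce
  I2: { [C → / . d X] }  — shift
  I3: { [C' → C .] }  — accept
  I4: { [C → / d . X], [D → . / /], [D → . D X /], [X → . ,], [X → . D ,], [X → . d C], [X → .] }  — shift, reduce
  I5: { [X → , .] }  — reduce
  I6: { [D → / . /] }  — shift
  I7: { [D → . / /], [D → . D X /], [D → D . X /], [X → . ,], [X → . D ,], [X → . d C], [X → .], [X → D . ,] }  — shift, reduce
  I8: { [C → / d X .] }  — reduce
  I9: { [C → . ,], [C → . / d X], [X → d . C] }  — shift
  I10: { [X → d C .] }  — reduce
  I11: { [X → , .], [X → D , .] }  — 2 reduces
  I12: { [D → D X . /] }  — shift
  I13: { [D → D X / .] }  — reduce
  I14: { [D → / / .] }  — reduce

I11 contains complete items [X → , .], [X → D , .] — reduce-reduce conflict.

Answer: Yes — I11: [X → , .] vs [X → D , .]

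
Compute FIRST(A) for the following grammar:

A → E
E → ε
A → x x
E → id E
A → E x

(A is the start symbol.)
FIRST sets of the other non-terminals involved (by the same procedure, iterated to a fixed point):
  FIRST(E) = { 'id', ε }

From A → E:
  - E is a non-terminal: add FIRST(E) \ {ε} = { 'id' }
    E is nullable and nothing follows, so the whole right-hand side can vanish: ε ∈ FIRST(A)
From A → x x:
  - x is a terminal: add 'x' and stop
From A → E x:
  - E is a non-terminal: add FIRST(E) \ {ε} = { 'id' }
    E is nullable, so continue to the next symbol
  - x is a terminal: add 'x' and stop

Collecting: FIRST(A) = { 'id', 'x', ε }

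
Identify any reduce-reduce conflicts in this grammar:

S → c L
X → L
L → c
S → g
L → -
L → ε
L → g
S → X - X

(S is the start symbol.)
Yes — I5: [L → .] vs [L → c .]; I6: [L → g .] vs [S → g .]

Augment with S' → S and build the canonical LR(0) collection (I0 = CLOSURE({[S' → . S]}), then GOTO on every symbol after a dot until no new states appear). It has 12 states:
  I0: { [L → . -], [L → . c], [L → . g], [L → .], [S → . X - X], [S → . c L], [S → . g], [S' → . S], [X → . L] }  — shift, reduce
  I1: { [L → - .] }  — reduce
  I2: { [X → L .] }  — reduce
  I3: { [S' → S .] }  — accept
  I4: { [S → X . - X] }  — shift
  I5: { [L → . -], [L → . c], [L → . g], [L → .], [L → c .], [S → c . L] }  — shift, 2 reduces
  I6: { [L → g .], [S → g .] }  — 2 reduces
  I7: { [S → c L .] }  — reduce
  I8: { [L → c .] }  — reduce
  I9: { [L → g .] }  — reduce
  I10: { [L → . -], [L → . c], [L → . g], [L → .], [S → X - . X], [X → . L] }  — shift, reduce
  I11: { [S → X - X .] }  — reduce

I5 contains complete items [L → .], [L → c .] — reduce-reduce conflict.
I6 contains complete items [L → g .], [S → g .] — reduce-reduce conflict.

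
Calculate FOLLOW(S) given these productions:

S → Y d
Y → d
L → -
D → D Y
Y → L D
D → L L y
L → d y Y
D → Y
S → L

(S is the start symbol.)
To compute FOLLOW(S), find every occurrence of S on a right-hand side N → α S β: add FIRST(β) \ {ε}, and if β is empty or nullable also add FOLLOW(N). Iterate to a fixed point.

S is the start symbol, so $ ∈ FOLLOW(S).
S does not occur on any right-hand side.

Taking the union: FOLLOW(S) = { $ }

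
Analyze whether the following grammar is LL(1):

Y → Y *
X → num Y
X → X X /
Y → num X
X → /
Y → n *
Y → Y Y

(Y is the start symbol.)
A grammar is LL(1) if for each non-terminal N with multiple productions, the predict sets of those productions are pairwise disjoint, where PREDICT(N → α) = (FIRST(α) \ {ε}) ∪ (FOLLOW(N) if α ⇒* ε).

Relevant sets:
  FIRST(Y) = { 'n', 'num' }
  FIRST(X) = { '/', 'num' }

For Y:
  PREDICT(Y → Y '*') = { 'n', 'num' }
  PREDICT(Y → num X) = { 'num' }
  PREDICT(Y → n '*') = { 'n' }
  PREDICT(Y → Y Y) = { 'n', 'num' }
For X:
  PREDICT(X → num Y) = { 'num' }
  PREDICT(X → X X '/') = { '/', 'num' }
  PREDICT(X → '/') = { '/' }

Conflict found: Predict set conflict for Y: { 'num' }
The grammar is NOT LL(1).

Answer: No. Predict set conflict for Y: { 'num' }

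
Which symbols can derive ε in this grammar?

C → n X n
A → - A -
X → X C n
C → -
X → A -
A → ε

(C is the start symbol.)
A non-terminal is nullable if it can derive ε (the empty string): either it has an ε-production, or it has a production whose right-hand side consists entirely of nullable non-terminals.

ε-productions: A → ε
So A is immediately nullable.
No further non-terminal can be added: every production for the remaining non-terminals contains a terminal or a non-nullable non-terminal.
Nullable = { 'A' }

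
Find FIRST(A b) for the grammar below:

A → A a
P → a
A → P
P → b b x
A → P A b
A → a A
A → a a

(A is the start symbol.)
FIRST sets of the non-terminals involved (from the grammar, by fixed-point iteration):
  FIRST(A) = { 'a', 'b' }

To compute FIRST(A b), process the symbols left to right:
Symbol A is a non-terminal. Add FIRST(A) \ {ε} = { 'a', 'b' }
A is not nullable (ε ∉ FIRST(A)), so stop here.
FIRST(A b) = { 'a', 'b' }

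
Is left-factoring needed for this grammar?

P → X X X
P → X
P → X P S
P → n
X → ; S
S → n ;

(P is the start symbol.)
Yes, P has productions with common prefix 'X'

Left-factoring is needed when two productions for the same non-terminal
share a common prefix on the right-hand side.

Productions for P:
  P → X X X
  P → X
  P → X P S
  P → n

Found common prefix 'X' in productions for P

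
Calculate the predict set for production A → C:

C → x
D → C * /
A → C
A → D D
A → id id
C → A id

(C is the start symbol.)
{ 'id', 'x' }

PREDICT(A → C) = (FIRST(RHS) \ {ε}) ∪ (FOLLOW(A) if ε ∈ FIRST(RHS), i.e. RHS ⇒* ε)
FIRST(C) = { 'id', 'x' }
FIRST(C) = { 'id', 'x' }
ε ∉ FIRST(C), so FOLLOW(A) is not added.
PREDICT(A → C) = { 'id', 'x' }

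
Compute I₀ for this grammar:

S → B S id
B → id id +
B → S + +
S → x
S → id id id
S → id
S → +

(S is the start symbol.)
First, augment the grammar with S' → S
I₀ = CLOSURE({ [S' → . S] }):
  [S' → . S] has the dot before S: add [S → . B S id], [S → . x], [S → . id id id], [S → . id], [S → . +]
  [S → . B S id] has the dot before B: add [B → . id id +], [B → . S + +]
No further items can be added.

I₀ = { [B → . S + +], [B → . id id +], [S → . +], [S → . B S id], [S → . id id id], [S → . id], [S → . x], [S' → . S] }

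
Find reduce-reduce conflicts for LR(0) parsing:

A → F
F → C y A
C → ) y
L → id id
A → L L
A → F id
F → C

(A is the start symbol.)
A reduce-reduce conflict occurs when an LR(0) state has two complete items [A → α .] and [B → β .] — both call for a reduction, and with no lookahead the parser cannot choose between them.

Augment with A' → A and build the canonical LR(0) collection (I0 = CLOSURE({[A' → . A]}), then GOTO on every symbol after a dot until no new states appear). It has 13 states:
  I0: { [A → . F id], [A → . F], [A → . L L], [A' → . A], [C → . ) y], [F → . C y A], [F → . C], [L → . id id] }  — shift
  I1: { [C → ) . y] }  — shift
  I2: { [A' → A .] }  — accept
  I3: { [F → C . y A], [F → C .] }  — shift, reduce
  I4: { [A → F . id], [A → F .] }  — shift, reduce
  I5: { [A → L . L], [L → . id id] }  — shift
  I6: { [L → id . id] }  — shift
  I7: { [L → id id .] }  — reduce
  I8: { [A → L L .] }  — reduce
  I9: { [A → F id .] }  — reduce
  I10: { [A → . F id], [A → . F], [A → . L L], [C → . ) y], [F → . C y A], [F → . C], [F → C y . A], [L → . id id] }  — shift
  I11: { [F → C y A .] }  — reduce
  I12: { [C → ) y .] }  — reduce

No state contains more than one complete item.

Answer: No reduce-reduce conflicts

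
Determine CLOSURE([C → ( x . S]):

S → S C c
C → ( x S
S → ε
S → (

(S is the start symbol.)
Start with: [C → ( x . S]
  [C → ( x . S] has the dot before S: add [S → . S C c], [S → .], [S → . (]
No further items can be added.

CLOSURE = { [C → ( x . S], [S → . (], [S → . S C c], [S → .] }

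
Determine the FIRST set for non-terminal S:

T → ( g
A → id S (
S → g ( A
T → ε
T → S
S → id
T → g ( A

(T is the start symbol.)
From S → g ( A:
  - g is a terminal: add 'g' and stop
From S → id:
  - id is a terminal: add 'id' and stop

Collecting: FIRST(S) = { 'g', 'id' }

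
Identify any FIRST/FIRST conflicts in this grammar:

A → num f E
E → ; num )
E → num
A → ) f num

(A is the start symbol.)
A FIRST/FIRST conflict occurs when two productions N → α and N → β for the same non-terminal have FIRST(α) ∩ FIRST(β) ≠ ∅ (with ε ∈ FIRST of a nullable right-hand side, so two nullable alternatives also conflict).

Productions for A:
  A → num f E: FIRST = { 'num' }
  A → ) f num: FIRST = { ')' }
Productions for E:
  E → ; num ): FIRST = { ';' }
  E → num: FIRST = { 'num' }

All alternatives of each non-terminal have pairwise disjoint FIRST sets.

Answer: No FIRST/FIRST conflicts.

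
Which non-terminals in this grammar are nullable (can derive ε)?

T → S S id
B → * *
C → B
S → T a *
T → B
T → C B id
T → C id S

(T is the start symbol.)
A non-terminal is nullable if it can derive ε (the empty string): either it has an ε-production, or it has a production whose right-hand side consists entirely of nullable non-terminals.

There are no ε-productions, so no non-terminal can derive ε.
No non-terminals are nullable.

Answer: None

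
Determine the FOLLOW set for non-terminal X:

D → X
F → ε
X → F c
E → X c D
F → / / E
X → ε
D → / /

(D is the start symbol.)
{ $, 'c' }

To compute FOLLOW(X), find every occurrence of X on a right-hand side N → α X β: add FIRST(β) \ {ε}, and if β is empty or nullable also add FOLLOW(N). Iterate to a fixed point.

In D → X: X is at the end, add FOLLOW(D)
In E → X c D: X is followed by c D, add FIRST(c D) \ {ε} = { 'c' }

The FOLLOW sets referred to above (computed the same way, to a fixed point):
  FOLLOW(D) = { $, 'c' }

Taking the union: FOLLOW(X) = { $, 'c' }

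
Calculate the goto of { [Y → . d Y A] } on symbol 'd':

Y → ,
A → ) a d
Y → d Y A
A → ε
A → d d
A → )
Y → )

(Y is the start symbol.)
{ [Y → . )], [Y → . ,], [Y → . d Y A], [Y → d . Y A] }

GOTO(I, 'd') = CLOSURE({ [A → αX.β] : [A → α.Xβ] ∈ I, X = 'd' })

Items with dot before 'd', with the dot advanced:
  [Y → . d Y A] → [Y → d . Y A]
Closure of the advanced items:
  [Y → d . Y A] has the dot before Y: add [Y → . ,], [Y → . d Y A], [Y → . )]

GOTO = { [Y → . )], [Y → . ,], [Y → . d Y A], [Y → d . Y A] }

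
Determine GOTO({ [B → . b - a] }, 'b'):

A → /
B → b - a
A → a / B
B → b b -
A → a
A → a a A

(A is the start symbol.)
{ [B → b . - a] }

GOTO(I, 'b') = CLOSURE({ [A → αX.β] : [A → α.Xβ] ∈ I, X = 'b' })

Items with dot before 'b', with the dot advanced:
  [B → . b - a] → [B → b . - a]
Closure adds nothing (no advanced item has the dot before a non-terminal).

GOTO = { [B → b . - a] }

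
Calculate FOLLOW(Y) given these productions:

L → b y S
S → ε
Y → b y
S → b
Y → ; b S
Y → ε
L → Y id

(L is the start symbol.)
In L → Y id: Y is followed by id, add FIRST(id) \ {ε} = { 'id' }

Taking the union: FOLLOW(Y) = { 'id' }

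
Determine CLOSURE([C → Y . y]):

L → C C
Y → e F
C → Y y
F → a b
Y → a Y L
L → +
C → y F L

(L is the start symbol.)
Start with: [C → Y . y]
The dot precedes the terminal y, so nothing is added.

CLOSURE = { [C → Y . y] }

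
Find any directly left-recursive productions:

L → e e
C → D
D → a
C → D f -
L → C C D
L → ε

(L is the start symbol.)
Direct left recursion occurs when N → N α for some non-terminal N (the right-hand side begins with the left-hand side itself).

L → e e: starts with e
C → D: starts with D
D → a: starts with a
C → D f -: starts with D
L → C C D: starts with C
L → ε: starts with ε

No direct left recursion found.

Answer: No direct left recursion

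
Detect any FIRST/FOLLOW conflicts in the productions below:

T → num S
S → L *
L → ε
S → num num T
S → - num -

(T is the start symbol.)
No FIRST/FOLLOW conflicts.

Nullable non-terminals: L.
L has a nullable alternative but only one production, so nothing to check.

S, T have no nullable alternative, so no FIRST/FOLLOW check is needed there.

No FIRST/FOLLOW conflicts found.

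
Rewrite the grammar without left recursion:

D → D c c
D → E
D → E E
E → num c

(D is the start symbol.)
D → E D'
D → E E D'
D' → c c D'
D' → ε
E → num c

D is directly left-recursive. The standard transformation for
  A → A α₁ | ... | A α_m | β₁ | ... | β_n
is
  A  → β₁ A' | ... | β_n A'
  A' → α₁ A' | ... | α_m A' | ε

D → E becomes D → E D'
D → E E becomes D → E E D'
D → D c c becomes D' → c c D'
Add D' → ε

Productions for other non-terminals are unchanged:
  E → num c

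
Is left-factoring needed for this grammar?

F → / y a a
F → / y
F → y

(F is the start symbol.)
Yes, F has productions with common prefix '/ y'

Left-factoring is needed when two productions for the same non-terminal
share a common prefix on the right-hand side.

Productions for F:
  F → / y a a
  F → / y
  F → y

Found common prefix '/ y' in productions for F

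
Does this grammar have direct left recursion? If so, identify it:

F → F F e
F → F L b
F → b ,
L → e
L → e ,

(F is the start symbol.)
Yes, F is left-recursive

F → F F e: LEFT RECURSIVE (starts with F)
F → F L b: LEFT RECURSIVE (starts with F)
F → b ,: starts with b
L → e: starts with e
L → e ,: starts with e

The grammar has direct left recursion on: F.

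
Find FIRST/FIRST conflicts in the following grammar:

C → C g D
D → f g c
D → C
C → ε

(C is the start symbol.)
No FIRST/FIRST conflicts.

A FIRST/FIRST conflict occurs when two productions N → α and N → β for the same non-terminal have FIRST(α) ∩ FIRST(β) ≠ ∅ (with ε ∈ FIRST of a nullable right-hand side, so two nullable alternatives also conflict).

FIRST sets of the non-terminals at (or reachable through a nullable prefix from) the front of some alternative:
  FIRST(C) = { 'g', ε }

Productions for C:
  C → C g D: FIRST = { 'g' }
  C → ε: FIRST = { ε }
Productions for D:
  D → f g c: FIRST = { 'f' }
  D → C: FIRST = { 'g', ε }

All alternatives of each non-terminal have pairwise disjoint FIRST sets.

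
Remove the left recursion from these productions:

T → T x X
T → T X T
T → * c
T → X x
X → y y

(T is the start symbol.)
T → * c T'
T → X x T'
T' → x X T'
T' → X T T'
T' → ε
X → y y

T is directly left-recursive. The standard transformation for
  A → A α₁ | ... | A α_m | β₁ | ... | β_n
is
  A  → β₁ A' | ... | β_n A'
  A' → α₁ A' | ... | α_m A' | ε

T → * c becomes T → * c T'
T → X x becomes T → X x T'
T → T x X becomes T' → x X T'
T → T X T becomes T' → X T T'
Add T' → ε

Productions for other non-terminals are unchanged:
  X → y y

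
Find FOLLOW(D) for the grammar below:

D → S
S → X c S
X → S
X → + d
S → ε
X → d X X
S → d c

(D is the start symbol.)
{ $ }

D is the start symbol, so $ ∈ FOLLOW(D).
D does not occur on any right-hand side.

Taking the union: FOLLOW(D) = { $ }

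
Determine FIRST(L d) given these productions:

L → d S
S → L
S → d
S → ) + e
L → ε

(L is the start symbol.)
{ 'd' }

FIRST sets of the non-terminals involved (from the grammar, by fixed-point iteration):
  FIRST(L) = { 'd', ε }

To compute FIRST(L d), process the symbols left to right:
Symbol L is a non-terminal. Add FIRST(L) \ {ε} = { 'd' }
L is nullable (ε ∈ FIRST(L)), continue to the next symbol.
Symbol d is a terminal. Add 'd' and stop.
FIRST(L d) = { 'd' }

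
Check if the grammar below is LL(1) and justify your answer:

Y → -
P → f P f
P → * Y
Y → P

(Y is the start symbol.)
A grammar is LL(1) if for each non-terminal N with multiple productions, the predict sets of those productions are pairwise disjoint, where PREDICT(N → α) = (FIRST(α) \ {ε}) ∪ (FOLLOW(N) if α ⇒* ε).

Relevant sets:
  FIRST(P) = { '*', 'f' }

For Y:
  PREDICT(Y → '-') = { '-' }
  PREDICT(Y → P) = { '*', 'f' }
For P:
  PREDICT(P → f P f) = { 'f' }
  PREDICT(P → '*' Y) = { '*' }

All predict sets are disjoint. The grammar IS LL(1).

Answer: Yes, the grammar is LL(1).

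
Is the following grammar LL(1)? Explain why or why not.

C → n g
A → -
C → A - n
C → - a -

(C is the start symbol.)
Relevant sets:
  FIRST(A) = { '-' }

For C:
  PREDICT(C → n g) = { 'n' }
  PREDICT(C → A '-' n) = { '-' }
  PREDICT(C → '-' a '-') = { '-' }
A has a single production, so nothing to check there.

Conflict found: Predict set conflict for C: { '-' }
The grammar is NOT LL(1).

Answer: No. Predict set conflict for C: { '-' }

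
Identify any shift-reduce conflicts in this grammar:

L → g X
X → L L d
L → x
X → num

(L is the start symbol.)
A shift-reduce conflict occurs when an LR(0) state has both:
  - a complete (reduce) item [A → α .] (dot at the end), and
  - a shift item [B → β . c γ] (dot before a terminal).

Augment with L' → L and build the canonical LR(0) collection (I0 = CLOSURE({[L' → . L]}), then GOTO on every symbol after a dot until no new states appear). It has 9 states:
  I0: { [L → . g X], [L → . x], [L' → . L] }  — shift
  I1: { [L' → L .] }  — accept
  I2: { [L → . g X], [L → . x], [L → g . X], [X → . L L d], [X → . num] }  — shift
  I3: { [L → x .] }  — reduce
  I4: { [L → . g X], [L → . x], [X → L . L d] }  — shift
  I5: { [L → g X .] }  — reduce
  I6: { [X → num .] }  — reduce
  I7: { [X → L L . d] }  — shift
  I8: { [X → L L d .] }  — reduce

No state contains both a complete item and a shift item.

Answer: No shift-reduce conflicts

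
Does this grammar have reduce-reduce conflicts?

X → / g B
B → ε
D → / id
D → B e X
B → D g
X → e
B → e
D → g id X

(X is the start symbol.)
No reduce-reduce conflicts

A reduce-reduce conflict occurs when an LR(0) state has two complete items [A → α .] and [B → β .] — both call for a reduction, and with no lookahead the parser cannot choose between them.

Augment with X' → X and build the canonical LR(0) collection (I0 = CLOSURE({[X' → . X]}), then GOTO on every symbol after a dot until no new states appear). It has 16 states:
  I0: { [X → . / g B], [X → . e], [X' → . X] }  — shift
  I1: { [X → / . g B] }  — shift
  I2: { [X' → X .] }  — accept
  I3: { [X → e .] }  — reduce
  I4: { [B → . D g], [B → . e], [B → .], [D → . / id], [D → . B e X], [D → . g id X], [X → / g . B] }  — shift, reduce
  I5: { [D → / . id] }  — shift
  I6: { [D → B . e X], [X → / g B .] }  — shift, reduce
  I7: { [B → D . g] }  — shift
  I8: { [B → e .] }  — reduce
  I9: { [D → g . id X] }  — shift
  I10: { [D → g id . X], [X → . / g B], [X → . e] }  — shift
  I11: { [D → g id X .] }  — reduce
  I12: { [B → D g .] }  — reduce
  I13: { [D → B e . X], [X → . / g B], [X → . e] }  — shift
  I14: { [D → B e X .] }  — reduce
  I15: { [D → / id .] }  — reduce

No state contains more than one complete item.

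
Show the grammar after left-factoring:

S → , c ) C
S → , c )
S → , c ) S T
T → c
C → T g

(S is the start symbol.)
Left-factoring transforms A → αβ₁ | αβ₂ into A → αA' and A' → β₁ | β₂
(α is the longest common prefix among the alternatives). Repeat until
no nonterminal has two alternatives with a common prefix.

Round 1: S has alternatives sharing prefix ', c )'. Introduce S': S → , c ) S'
  Add: S' → C
  Add: S' → ε
  Add: S' → S T

No remaining common prefixes — done.

Resulting grammar:
S → , c ) S'
S' → C
S' → ε
S' → S T
T → c
C → T g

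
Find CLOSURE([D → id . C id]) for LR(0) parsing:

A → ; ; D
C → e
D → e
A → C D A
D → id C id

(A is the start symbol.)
Start with: [D → id . C id]
  [D → id . C id] has the dot before C: add [C → . e]
No further items can be added.

CLOSURE = { [C → . e], [D → id . C id] }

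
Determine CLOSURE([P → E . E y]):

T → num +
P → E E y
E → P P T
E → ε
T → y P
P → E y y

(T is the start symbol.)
{ [E → . P P T], [E → .], [P → . E E y], [P → . E y y], [P → E . E y] }

Start with: [P → E . E y]
  [P → E . E y] has the dot before E: add [E → . P P T], [E → .]
  [E → . P P T] has the dot before P: add [P → . E E y], [P → . E y y]
No further items can be added.

CLOSURE = { [E → . P P T], [E → .], [P → . E E y], [P → . E y y], [P → E . E y] }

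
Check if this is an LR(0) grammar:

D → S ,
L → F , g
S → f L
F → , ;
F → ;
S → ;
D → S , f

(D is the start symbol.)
No. Shift-reduce conflict between [D → S , .] and [D → S , . f]

A grammar is LR(0) if no state in the canonical LR(0) collection has:
  - both a shift item (dot before a terminal) and a complete item (shift-reduce conflict), or
  - two or more complete items (reduce-reduce conflict; the accept item [D' → D .] counts as a complete item here).

Augment with D' → D and build the canonical LR(0) collection (I0 = CLOSURE({[D' → . D]}), then GOTO on every symbol after a dot until no new states appear). It has 14 states:
  I0: { [D → . S , f], [D → . S ,], [D' → . D], [S → . ;], [S → . f L] }  — shift
  I1: { [S → ; .] }  — reduce
  I2: { [D' → D .] }  — accept
  I3: { [D → S . , f], [D → S . ,] }  — shift
  I4: { [F → . , ;], [F → . ;], [L → . F , g], [S → f . L] }  — shift
  I5: { [F → , . ;] }  — shift
  I6: { [F → ; .] }  — reduce
  I7: { [L → F . , g] }  — shift
  I8: { [S → f L .] }  — reduce
  I9: { [L → F , . g] }  — shift
  I10: { [L → F , g .] }  — reduce
  I11: { [F → , ; .] }  — reduce
  I12: { [D → S , . f], [D → S , .] }  — shift, reduce
  I13: { [D → S , f .] }  — reduce

Conflict in state I12:
  Shift-reduce conflict between [D → S , .] and [D → S , . f]
So the grammar is NOT LR(0).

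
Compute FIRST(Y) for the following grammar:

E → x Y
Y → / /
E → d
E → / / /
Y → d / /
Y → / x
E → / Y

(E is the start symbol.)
{ '/', 'd' }

From Y → / /:
  - '/' is a terminal: add '/' and stop
From Y → d / /:
  - d is a terminal: add 'd' and stop
From Y → / x:
  - '/' is a terminal: add '/' and stop

Collecting: FIRST(Y) = { '/', 'd' }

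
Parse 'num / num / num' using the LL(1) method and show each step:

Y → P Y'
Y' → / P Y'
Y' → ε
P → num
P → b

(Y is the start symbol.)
LL(1) parsing maintains a stack (initially the start symbol over $) and the input. At each step: if the stack top is a terminal, match it against the current input token; if it is a non-terminal N, replace it with the RHS of M[N, lookahead] (the unique production whose predict set contains the lookahead).

Stack is shown with the top on the left.

Stack     Input              Action
-----------------------------------
Y $       num / num / num $  output Y → P Y'
P Y' $    num / num / num $  output P → num
num Y' $  num / num / num $  match 'num'
Y' $      / num / num $      output Y' → / P Y'
/ P Y' $  / num / num $      match '/'
P Y' $    num / num $        output P → num
num Y' $  num / num $        match 'num'
Y' $      / num $            output Y' → / P Y'
/ P Y' $  / num $            match '/'
P Y' $    num $              output P → num
num Y' $  num $              match 'num'
Y' $      $                  output Y' → ε
$         $                  accept

The string is accepted.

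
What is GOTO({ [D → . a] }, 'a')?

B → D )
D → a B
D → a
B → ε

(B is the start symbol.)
GOTO(I, 'a') = CLOSURE({ [A → αX.β] : [A → α.Xβ] ∈ I, X = 'a' })

Items with dot before 'a', with the dot advanced:
  [D → . a] → [D → a .]
Closure adds nothing (no advanced item has the dot before a non-terminal).

GOTO = { [D → a .] }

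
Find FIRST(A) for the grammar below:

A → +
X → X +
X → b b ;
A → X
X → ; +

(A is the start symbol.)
To compute FIRST(A), examine every production with A on the left-hand side, reading each right-hand side left to right until a non-nullable symbol is reached.

FIRST sets of the other non-terminals involved (by the same procedure, iterated to a fixed point):
  FIRST(X) = { ';', 'b' }

From A → +:
  - '+' is a terminal: add '+' and stop
From A → X:
  - X is a non-terminal: add FIRST(X) \ {ε} = { ';', 'b' }
    X is not nullable, so stop

Collecting: FIRST(A) = { '+', ';', 'b' }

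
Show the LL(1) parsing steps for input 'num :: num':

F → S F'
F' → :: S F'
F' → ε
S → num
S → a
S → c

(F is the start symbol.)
Stack is shown with the top on the left.

Stack      Input         Action
-------------------------------
F $        num :: num $  output F → S F'
S F' $     num :: num $  output S → num
num F' $   num :: num $  match 'num'
F' $       :: num $      output F' → :: S F'
:: S F' $  :: num $      match '::'
S F' $     num $         output S → num
num F' $   num $         match 'num'
F' $       $             output F' → ε
$          $             accept

The string is accepted.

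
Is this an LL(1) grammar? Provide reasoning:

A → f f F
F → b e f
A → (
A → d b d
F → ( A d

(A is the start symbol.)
A grammar is LL(1) if for each non-terminal N with multiple productions, the predict sets of those productions are pairwise disjoint, where PREDICT(N → α) = (FIRST(α) \ {ε}) ∪ (FOLLOW(N) if α ⇒* ε).

For A:
  PREDICT(A → f f F) = { 'f' }
  PREDICT(A → '(') = { '(' }
  PREDICT(A → d b d) = { 'd' }
For F:
  PREDICT(F → b e f) = { 'b' }
  PREDICT(F → '(' A d) = { '(' }

All predict sets are disjoint. The grammar IS LL(1).

Answer: Yes, the grammar is LL(1).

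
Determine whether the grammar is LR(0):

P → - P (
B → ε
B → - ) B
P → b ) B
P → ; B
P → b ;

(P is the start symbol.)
No. Shift-reduce conflict between [B → .] and [B → . - ) B]

A grammar is LR(0) if no state in the canonical LR(0) collection has:
  - both a shift item (dot before a terminal) and a complete item (shift-reduce conflict), or
  - two or more complete items (reduce-reduce conflict; the accept item [P' → P .] counts as a complete item here).

Augment with P' → P and build the canonical LR(0) collection (I0 = CLOSURE({[P' → . P]}), then GOTO on every symbol after a dot until no new states appear). It has 14 states:
  I0: { [P → . - P (], [P → . ; B], [P → . b ) B], [P → . b ;], [P' → . P] }  — shift
  I1: { [P → - . P (], [P → . - P (], [P → . ; B], [P → . b ) B], [P → . b ;] }  — shift
  I2: { [B → . - ) B], [B → .], [P → ; . B] }  — shift, reduce
  I3: { [P' → P .] }  — accept
  I4: { [P → b . ) B], [P → b . ;] }  — shift
  I5: { [B → . - ) B], [B → .], [P → b ) . B] }  — shift, reduce
  I6: { [P → b ; .] }  — reduce
  I7: { [B → - . ) B] }  — shift
  I8: { [P → b ) B .] }  — reduce
  I9: { [B → - ) . B], [B → . - ) B], [B → .] }  — shift, reduce
  I10: { [B → - ) B .] }  — reduce
  I11: { [P → ; B .] }  — reduce
  I12: { [P → - P . (] }  — shift
  I13: { [P → - P ( .] }  — reduce

Conflict in state I2:
  Shift-reduce conflict between [B → .] and [B → . - ) B]
So the grammar is NOT LR(0).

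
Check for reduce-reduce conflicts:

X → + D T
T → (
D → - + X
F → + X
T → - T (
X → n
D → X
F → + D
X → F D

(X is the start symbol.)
Yes — I11: [D → X .] vs [F → + X .]

A reduce-reduce conflict occurs when an LR(0) state has two complete items [A → α .] and [B → β .] — both call for a reduction, and with no lookahead the parser cannot choose between them.

Augment with X' → X and build the canonical LR(0) collection (I0 = CLOSURE({[X' → . X]}), then GOTO on every symbol after a dot until no new states appear). It has 17 states:
  I0: { [F → . + D], [F → . + X], [X → . + D T], [X → . F D], [X → . n], [X' → . X] }  — shift
  I1: { [D → . - + X], [D → . X], [F → + . D], [F → + . X], [F → . + D], [F → . + X], [X → + . D T], [X → . + D T], [X → . F D], [X → . n] }  — shift
  I2: { [D → . - + X], [D → . X], [F → . + D], [F → . + X], [X → . + D T], [X → . F D], [X → . n], [X → F . D] }  — shift
  I3: { [X' → X .] }  — accept
  I4: { [X → n .] }  — reduce
  I5: { [D → - . + X] }  — shift
  I6: { [X → F D .] }  — reduce
  I7: { [D → X .] }  — reduce
  I8: { [D → - + . X], [F → . + D], [F → . + X], [X → . + D T], [X → . F D], [X → . n] }  — shift
  I9: { [D → - + X .] }  — reduce
  I10: { [F → + D .], [T → . (], [T → . - T (], [X → + D . T] }  — shift, reduce
  I11: { [D → X .], [F → + X .] }  — 2 reduces
  I12: { [T → ( .] }  — reduce
  I13: { [T → - . T (], [T → . (], [T → . - T (] }  — shift
  I14: { [X → + D T .] }  — reduce
  I15: { [T → - T . (] }  — shift
  I16: { [T → - T ( .] }  — reduce

I11 contains complete items [D → X .], [F → + X .] — reduce-reduce conflict.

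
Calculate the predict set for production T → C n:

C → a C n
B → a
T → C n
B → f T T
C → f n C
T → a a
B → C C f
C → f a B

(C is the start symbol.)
{ 'a', 'f' }

PREDICT(T → C n) = (FIRST(RHS) \ {ε}) ∪ (FOLLOW(T) if ε ∈ FIRST(RHS), i.e. RHS ⇒* ε)
FIRST(C) = { 'a', 'f' }
FIRST(C n) = { 'a', 'f' }
ε ∉ FIRST(C n), so FOLLOW(T) is not added.
PREDICT(T → C n) = { 'a', 'f' }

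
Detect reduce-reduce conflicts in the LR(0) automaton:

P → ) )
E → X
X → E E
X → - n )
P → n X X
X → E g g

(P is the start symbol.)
A reduce-reduce conflict occurs when an LR(0) state has two complete items [A → α .] and [B → β .] — both call for a reduction, and with no lookahead the parser cannot choose between them.

Augment with P' → P and build the canonical LR(0) collection (I0 = CLOSURE({[P' → . P]}), then GOTO on every symbol after a dot until no new states appear). It has 15 states:
  I0: { [P → . ) )], [P → . n X X], [P' → . P] }  — shift
  I1: { [P → ) . )] }  — shift
  I2: { [P' → P .] }  — accept
  I3: { [E → . X], [P → n . X X], [X → . - n )], [X → . E E], [X → . E g g] }  — shift
  I4: { [X → - . n )] }  — shift
  I5: { [E → . X], [X → . - n )], [X → . E E], [X → . E g g], [X → E . E], [X → E . g g] }  — shift
  I6: { [E → . X], [E → X .], [P → n X . X], [X → . - n )], [X → . E E], [X → . E g g] }  — shift, reduce
  I7: { [E → X .], [P → n X X .] }  — 2 reduces
  I8: { [E → . X], [X → . - n )], [X → . E E], [X → . E g g], [X → E . E], [X → E . g g], [X → E E .] }  — shift, reduce
  I9: { [E → X .] }  — reduce
  I10: { [X → E g . g] }  — shift
  I11: { [X → E g g .] }  — reduce
  I12: { [X → - n . )] }  — shift
  I13: { [X → - n ) .] }  — reduce
  I14: { [P → ) ) .] }  — reduce

I7 contains complete items [E → X .], [P → n X X .] — reduce-reduce conflict.

Answer: Yes — I7: [E → X .] vs [P → n X X .]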